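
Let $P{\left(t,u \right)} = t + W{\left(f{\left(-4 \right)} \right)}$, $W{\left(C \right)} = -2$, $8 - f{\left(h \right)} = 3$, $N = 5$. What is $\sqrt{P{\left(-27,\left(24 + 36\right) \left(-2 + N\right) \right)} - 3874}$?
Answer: $i \sqrt{3903} \approx 62.474 i$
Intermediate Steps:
$f{\left(h \right)} = 5$ ($f{\left(h \right)} = 8 - 3 = 5$)
$P{\left(t,u \right)} = -2 + t$ ($P{\left(t,u \right)} = t - 2 = -2 + t$)
$\sqrt{P{\left(-27,\left(24 + 36\right) \left(-2 + N\right) \right)} - 3874} = \sqrt{\left(-2 - 27\right) - 3874} = \sqrt{-29 - 3874} = \sqrt{-3903} = i \sqrt{3903}$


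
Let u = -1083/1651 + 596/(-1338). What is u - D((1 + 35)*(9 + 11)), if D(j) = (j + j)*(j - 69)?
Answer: -1035421507885/1104519 ≈ -9.3744e+5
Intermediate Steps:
u = -1216525/1104519 (u = -1083*1/1651 + 596*(-1/1338) = -1083/1651 - 298/669 = -1216525/1104519 ≈ -1.1014)
D(j) = 2*j*(-69 + j) (D(j) = (2*j)*(-69 + j) = 2*j*(-69 + j))
u - D((1 + 35)*(9 + 11)) = -1216525/1104519 - 2*(1 + 35)*(9 + 11)*(-69 + (1 + 35)*(9 + 11)) = -1216525/1104519 - 2*36*20*(-69 + 36*20) = -1216525/1104519 - 2*720*(-69 + 720) = -1216525/1104519 - 2*720*651 = -1216525/1104519 - 1*937440 = -1216525/1104519 - 937440 = -1035421507885/1104519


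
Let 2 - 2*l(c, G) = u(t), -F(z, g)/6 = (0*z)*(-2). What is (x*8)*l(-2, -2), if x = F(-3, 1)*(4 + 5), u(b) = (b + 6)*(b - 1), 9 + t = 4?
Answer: 0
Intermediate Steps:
t = -5 (t = -9 + 4 = -5)
F(z, g) = 0 (F(z, g) = -6*0*z*(-2) = -0*(-2) = -6*0 = 0)
u(b) = (-1 + b)*(6 + b) (u(b) = (6 + b)*(-1 + b) = (-1 + b)*(6 + b))
x = 0 (x = 0*(4 + 5) = 0*9 = 0)
l(c, G) = 4 (l(c, G) = 1 - (-6 + (-5)**2 + 5*(-5))/2 = 1 - (-6 + 25 - 25)/2 = 1 - 1/2*(-6) = 1 + 3 = 4)
(x*8)*l(-2, -2) = (0*8)*4 = 0*4 = 0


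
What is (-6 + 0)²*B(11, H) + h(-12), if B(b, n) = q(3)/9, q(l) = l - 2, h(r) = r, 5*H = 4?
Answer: -8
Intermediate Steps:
H = ⅘ (H = (⅕)*4 = ⅘ ≈ 0.80000)
q(l) = -2 + l
B(b, n) = ⅑ (B(b, n) = (-2 + 3)/9 = 1*(⅑) = ⅑)
(-6 + 0)²*B(11, H) + h(-12) = (-6 + 0)²*(⅑) - 12 = (-6)²*(⅑) - 12 = 36*(⅑) - 12 = 4 - 12 = -8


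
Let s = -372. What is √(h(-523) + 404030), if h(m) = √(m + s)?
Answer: √(404030 + I*√895) ≈ 635.63 + 0.024*I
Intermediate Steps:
h(m) = √(-372 + m) (h(m) = √(m - 372) = √(-372 + m))
√(h(-523) + 404030) = √(√(-372 - 523) + 404030) = √(√(-895) + 404030) = √(I*√895 + 404030) = √(404030 + I*√895)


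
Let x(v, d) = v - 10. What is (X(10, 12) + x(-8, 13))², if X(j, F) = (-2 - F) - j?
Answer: 1764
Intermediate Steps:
X(j, F) = -2 - F - j
x(v, d) = -10 + v
(X(10, 12) + x(-8, 13))² = ((-2 - 1*12 - 1*10) + (-10 - 8))² = ((-2 - 12 - 10) - 18)² = (-24 - 18)² = (-42)² = 1764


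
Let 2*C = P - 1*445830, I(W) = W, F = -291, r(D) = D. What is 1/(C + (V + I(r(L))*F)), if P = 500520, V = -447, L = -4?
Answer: 1/28062 ≈ 3.5635e-5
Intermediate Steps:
C = 27345 (C = (500520 - 1*445830)/2 = (500520 - 445830)/2 = (1/2)*54690 = 27345)
1/(C + (V + I(r(L))*F)) = 1/(27345 + (-447 - 4*(-291))) = 1/(27345 + (-447 + 1164)) = 1/(27345 + 717) = 1/28062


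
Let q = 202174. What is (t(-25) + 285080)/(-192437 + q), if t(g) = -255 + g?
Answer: 284800/9737 ≈ 29.249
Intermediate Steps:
(t(-25) + 285080)/(-192437 + q) = ((-255 - 25) + 285080)/(-192437 + 202174) = (-280 + 285080)/9737 = 284800*(1/9737) = 284800/9737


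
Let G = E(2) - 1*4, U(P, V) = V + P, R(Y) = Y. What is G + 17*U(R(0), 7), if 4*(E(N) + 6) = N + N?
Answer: 110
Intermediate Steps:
E(N) = -6 + N/2 (E(N) = -6 + (N + N)/4 = -6 + (2*N)/4 = -6 + N/2)
U(P, V) = P + V
G = -9 (G = (-6 + (½)*2) - 1*4 = (-6 + 1) - 4 = -5 - 4 = -9)
G + 17*U(R(0), 7) = -9 + 17*(0 + 7) = -9 + 17*7 = -9 + 119 = 110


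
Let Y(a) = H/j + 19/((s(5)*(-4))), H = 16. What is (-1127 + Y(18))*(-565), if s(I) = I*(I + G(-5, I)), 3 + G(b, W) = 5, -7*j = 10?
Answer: 18008471/28 ≈ 6.4316e+5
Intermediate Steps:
j = -10/7 (j = -1/7*10 = -10/7 ≈ -1.4286)
G(b, W) = 2 (G(b, W) = -3 + 5 = 2)
s(I) = I*(2 + I) (s(I) = I*(I + 2) = I*(2 + I))
Y(a) = -1587/140 (Y(a) = 16/(-10/7) + 19/(((5*(2 + 5))*(-4))) = 16*(-7/10) + 19/(((5*7)*(-4))) = -56/5 + 19/((35*(-4))) = -56/5 + 19/(-140) = -56/5 + 19*(-1/140) = -56/5 - 19/140 = -1587/140)
(-1127 + Y(18))*(-565) = (-1127 - 1587/140)*(-565) = -159367/140*(-565) = 18008471/28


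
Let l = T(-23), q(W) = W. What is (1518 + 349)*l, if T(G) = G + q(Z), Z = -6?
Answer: -54143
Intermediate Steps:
T(G) = -6 + G (T(G) = G - 6 = -6 + G)
l = -29 (l = -6 - 23 = -29)
(1518 + 349)*l = (1518 + 349)*(-29) = 1867*(-29) = -54143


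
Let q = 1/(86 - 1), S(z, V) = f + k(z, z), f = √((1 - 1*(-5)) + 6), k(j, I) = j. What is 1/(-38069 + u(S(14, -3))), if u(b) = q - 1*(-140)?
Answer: -85/3223964 ≈ -2.6365e-5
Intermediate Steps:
f = 2*√3 (f = √((1 + 5) + 6) = √(6 + 6) = √12 = 2*√3 ≈ 3.4641)
S(z, V) = z + 2*√3 (S(z, V) = 2*√3 + z = z + 2*√3)
q = 1/85 ≈ 0.011765
u(b) = 11901/85 (u(b) = 1/85 - 1*(-140) = 1/85 + 140 = 11901/85)
1/(-38069 + u(S(14, -3))) = 1/(-38069 + 11901/85) = 1/(-3223964/85) = -85/3223964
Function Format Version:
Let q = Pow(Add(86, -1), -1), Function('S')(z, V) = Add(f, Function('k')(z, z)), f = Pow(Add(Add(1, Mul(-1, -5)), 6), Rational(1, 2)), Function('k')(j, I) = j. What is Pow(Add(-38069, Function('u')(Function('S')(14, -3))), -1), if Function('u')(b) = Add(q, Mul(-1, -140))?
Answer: Rational(-85, 3223964) ≈ -2.6365e-5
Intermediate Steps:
f = Mul(2, Pow(3, Rational(1, 2))) (f = Pow(Add(Add(1, 5), 6), Rational(1, 2)) = Pow(Add(6, 6), Rational(1, 2)) = Pow(12, Rational(1, 2)) = Mul(2, Pow(3, Rational(1, 2))) ≈ 3.4641)
Function('S')(z, V) = Add(z, Mul(2, Pow(3, Rational(1, 2)))) (Function('S')(z, V) = Add(Mul(2, Pow(3, Rational(1, 2))), z) = Add(z, Mul(2, Pow(3, Rational(1, 2)))))
q = Rational(1, 85) (q = Pow(85, -1) = Rational(1, 85) ≈ 0.011765)
Function('u')(b) = Rational(11901, 85) (Function('u')(b) = Add(Rational(1, 85), Mul(-1, -140)) = Add(Rational(1, 85), 140) = Rational(11901, 85))
Pow(Add(-38069, Function('u')(Function('S')(14, -3))), -1) = Pow(Add(-38069, Rational(11901, 85)), -1) = Pow(Rational(-3223964, 85), -1) = Rational(-85, 3223964)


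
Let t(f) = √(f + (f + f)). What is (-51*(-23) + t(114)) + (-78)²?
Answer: 7257 + 3*√38 ≈ 7275.5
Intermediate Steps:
t(f) = √3*√f (t(f) = √(f + 2*f) = √(3*f) = √3*√f)
(-51*(-23) + t(114)) + (-78)² = (-51*(-23) + √3*√114) + (-78)² = (1173 + 3*√38) + 6084 = 7257 + 3*√38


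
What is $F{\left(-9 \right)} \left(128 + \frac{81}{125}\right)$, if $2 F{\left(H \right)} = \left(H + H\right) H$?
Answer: $\frac{1302561}{125} \approx 10420.0$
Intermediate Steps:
$F{\left(H \right)} = H^{2}$ ($F{\left(H \right)} = \frac{\left(H + H\right) H}{2} = \frac{2 H H}{2} = \frac{2 H^{2}}{2} = H^{2}$)
$F{\left(-9 \right)} \left(128 + \frac{81}{125}\right) = \left(-9\right)^{2} \left(128 + \frac{81}{125}\right) = 81 \left(128 + 81 \cdot \frac{1}{125}\right) = 81 \left(128 + \frac{81}{125}\right) = 81 \cdot \frac{16081}{125} = \frac{1302561}{125}$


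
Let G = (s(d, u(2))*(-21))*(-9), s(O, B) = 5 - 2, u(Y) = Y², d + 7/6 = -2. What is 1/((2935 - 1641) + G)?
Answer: 1/1861 ≈ 0.00053735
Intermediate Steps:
d = -19/6 (d = -7/6 - 2 = -19/6 ≈ -3.1667)
s(O, B) = 3
G = 567 (G = (3*(-21))*(-9) = -63*(-9) = 567)
1/((2935 - 1641) + G) = 1/((2935 - 1641) + 567) = 1/(1294 + 567) = 1/1861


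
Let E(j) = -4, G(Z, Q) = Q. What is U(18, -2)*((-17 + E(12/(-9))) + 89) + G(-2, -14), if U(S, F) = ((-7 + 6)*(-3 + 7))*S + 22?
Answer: -3414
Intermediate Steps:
U(S, F) = 22 - 4*S (U(S, F) = (-1*4)*S + 22 = -4*S + 22 = 22 - 4*S)
U(18, -2)*((-17 + E(12/(-9))) + 89) + G(-2, -14) = (22 - 4*18)*((-17 - 4) + 89) - 14 = (22 - 72)*(-21 + 89) - 14 = -50*68 - 14 = -3400 - 14 = -3414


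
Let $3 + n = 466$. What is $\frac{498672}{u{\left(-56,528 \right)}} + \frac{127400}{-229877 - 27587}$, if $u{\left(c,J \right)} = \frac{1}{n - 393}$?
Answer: $\frac{1123413252395}{32183} \approx 3.4907 \cdot 10^{7}$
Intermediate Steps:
$n = 463$ ($n = -3 + 466 = 463$)
$u{\left(c,J \right)} = \frac{1}{70}$ ($u{\left(c,J \right)} = \frac{1}{463 - 393} = \frac{1}{70}$)
$\frac{498672}{u{\left(-56,528 \right)}} + \frac{127400}{-229877 - 27587} = 498672 \frac{1}{\frac{1}{70}} + \frac{127400}{-229877 - 27587} = 498672 \cdot 70 + \frac{127400}{-229877 - 27587} = 34907040 + \frac{127400}{-257464} = 34907040 + 127400 \left(- \frac{1}{257464}\right) = 34907040 - \frac{15925}{32183} = \frac{1123413252395}{32183}$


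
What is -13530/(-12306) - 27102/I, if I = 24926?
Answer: 310964/25561613 ≈ 0.012165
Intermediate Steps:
-13530/(-12306) - 27102/I = -13530/(-12306) - 27102/24926 = -13530*(-1/12306) - 27102*1/24926 = 2255/2051 - 13551/12463 = 310964/25561613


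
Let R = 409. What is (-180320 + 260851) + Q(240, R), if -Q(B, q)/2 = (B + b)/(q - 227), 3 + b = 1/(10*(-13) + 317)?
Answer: 1370351707/17017 ≈ 80528.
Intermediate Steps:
b = -560/187 (b = -3 + 1/(10*(-13) + 317) = -3 + 1/(-130 + 317) = -3 + 1/187 = -560/187 ≈ -2.9947)
Q(B, q) = -2*(-560/187 + B)/(-227 + q) (Q(B, q) = -2*(B - 560/187)/(q - 227) = -2*(-560/187 + B)/(-227 + q))
(-180320 + 260851) + Q(240, R) = (-180320 + 260851) + 2*(560 - 187*240)/(187*(-227 + 409)) = 80531 + (2/187)*(560 - 44880)/182 = 80531 + (2/187)*(1/182)*(-44320) = 80531 - 44320/17017 = 1370351707/17017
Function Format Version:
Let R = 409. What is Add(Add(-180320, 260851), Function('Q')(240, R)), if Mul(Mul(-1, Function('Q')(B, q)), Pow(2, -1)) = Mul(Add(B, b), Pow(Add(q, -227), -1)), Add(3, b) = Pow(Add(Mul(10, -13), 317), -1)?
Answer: Rational(1370351707, 17017) ≈ 80528.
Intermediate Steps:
b = Rational(-560, 187) (b = Add(-3, Pow(Add(Mul(10, -13), 317), -1)) = Add(-3, Pow(Add(-130, 317), -1)) = Add(-3, Pow(187, -1)) = Add(-3, Rational(1, 187)) = Rational(-560, 187) ≈ -2.9947)
Function('Q')(B, q) = Mul(-2, Pow(Add(-227, q), -1), Add(Rational(-560, 187), B)) (Function('Q')(B, q) = Mul(-2, Mul(Add(B, Rational(-560, 187)), Pow(Add(q, -227), -1))) = Mul(-2, Mul(Add(Rational(-560, 187), B), Pow(Add(-227, q), -1))) = Mul(-2, Mul(Pow(Add(-227, q), -1), Add(Rational(-560, 187), B))) = Mul(-2, Pow(Add(-227, q), -1), Add(Rational(-560, 187), B)))
Add(Add(-180320, 260851), Function('Q')(240, R)) = Add(Add(-180320, 260851), Mul(Rational(2, 187), Pow(Add(-227, 409), -1), Add(560, Mul(-187, 240)))) = Add(80531, Mul(Rational(2, 187), Pow(182, -1), Add(560, -44880))) = Add(80531, Mul(Rational(2, 187), Rational(1, 182), -44320)) = Add(80531, Rational(-44320, 17017)) = Rational(1370351707, 17017)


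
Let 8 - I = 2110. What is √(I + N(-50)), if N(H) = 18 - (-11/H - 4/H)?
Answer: I*√208430/10 ≈ 45.654*I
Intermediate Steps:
I = -2102 (I = 8 - 1*2110 = 8 - 2110 = -2102)
N(H) = 18 + 15/H (N(H) = 18 - (-15)/H = 18 + 15/H)
√(I + N(-50)) = √(-2102 + (18 + 15/(-50))) = √(-2102 + (18 + 15*(-1/50))) = √(-2102 + (18 - 3/10)) = √(-2102 + 177/10) = √(-20843/10) = I*√208430/10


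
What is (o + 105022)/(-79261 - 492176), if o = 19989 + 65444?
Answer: -63485/190479 ≈ -0.33329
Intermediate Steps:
o = 85433
(o + 105022)/(-79261 - 492176) = (85433 + 105022)/(-79261 - 492176) = 190455/(-571437) = 190455*(-1/571437) = -63485/190479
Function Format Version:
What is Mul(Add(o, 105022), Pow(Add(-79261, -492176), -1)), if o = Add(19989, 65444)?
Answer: Rational(-63485, 190479) ≈ -0.33329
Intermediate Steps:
o = 85433
Mul(Add(o, 105022), Pow(Add(-79261, -492176), -1)) = Mul(Add(85433, 105022), Pow(Add(-79261, -492176), -1)) = Mul(190455, Pow(-571437, -1)) = Mul(190455, Rational(-1, 571437)) = Rational(-63485, 190479)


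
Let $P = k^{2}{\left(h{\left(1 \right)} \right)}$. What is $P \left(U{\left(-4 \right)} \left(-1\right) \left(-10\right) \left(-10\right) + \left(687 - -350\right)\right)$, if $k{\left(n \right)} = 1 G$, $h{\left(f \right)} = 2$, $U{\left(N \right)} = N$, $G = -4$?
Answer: $22992$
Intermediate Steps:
$k{\left(n \right)} = -4$ ($k{\left(n \right)} = 1 \left(-4\right) = -4$)
$P = 16$ ($P = \left(-4\right)^{2} = 16$)
$P \left(U{\left(-4 \right)} \left(-1\right) \left(-10\right) \left(-10\right) + \left(687 - -350\right)\right) = 16 \left(\left(-4\right) \left(-1\right) \left(-10\right) \left(-10\right) + \left(687 - -350\right)\right) = 16 \left(4 \left(-10\right) \left(-10\right) + \left(687 + 350\right)\right) = 16 \left(\left(-40\right) \left(-10\right) + 1037\right) = 16 \left(400 + 1037\right) = 16 \cdot 1437 = 22992$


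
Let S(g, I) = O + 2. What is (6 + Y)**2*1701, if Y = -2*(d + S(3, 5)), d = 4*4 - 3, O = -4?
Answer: 435456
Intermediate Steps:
S(g, I) = -2 (S(g, I) = -4 + 2 = -2)
d = 13 (d = 16 - 3 = 13)
Y = -22 (Y = -2*(13 - 2) = -2*11 = -22)
(6 + Y)**2*1701 = (6 - 22)**2*1701 = (-16)**2*1701 = 256*1701 = 435456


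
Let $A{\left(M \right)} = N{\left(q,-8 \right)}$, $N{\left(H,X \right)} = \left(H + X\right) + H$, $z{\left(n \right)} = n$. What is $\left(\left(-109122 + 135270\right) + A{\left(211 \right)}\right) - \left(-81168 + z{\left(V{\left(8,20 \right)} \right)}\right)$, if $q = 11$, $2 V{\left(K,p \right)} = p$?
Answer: $107320$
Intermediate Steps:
$V{\left(K,p \right)} = \frac{p}{2}$
$N{\left(H,X \right)} = X + 2 H$
$A{\left(M \right)} = 14$ ($A{\left(M \right)} = -8 + 2 \cdot 11 = -8 + 22 = 14$)
$\left(\left(-109122 + 135270\right) + A{\left(211 \right)}\right) - \left(-81168 + z{\left(V{\left(8,20 \right)} \right)}\right) = \left(\left(-109122 + 135270\right) + 14\right) + \left(81168 - \frac{1}{2} \cdot 20\right) = \left(26148 + 14\right) + \left(81168 - 10\right) = 26162 + \left(81168 - 10\right) = 26162 + 81158 = 107320$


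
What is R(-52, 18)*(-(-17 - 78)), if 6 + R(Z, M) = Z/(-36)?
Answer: -3895/9 ≈ -432.78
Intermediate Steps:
R(Z, M) = -6 - Z/36 (R(Z, M) = -6 + Z/(-36) = -6 + Z*(-1/36) = -6 - Z/36)
R(-52, 18)*(-(-17 - 78)) = (-6 - 1/36*(-52))*(-(-17 - 78)) = (-6 + 13/9)*(-1*(-95)) = -41/9*95 = -3895/9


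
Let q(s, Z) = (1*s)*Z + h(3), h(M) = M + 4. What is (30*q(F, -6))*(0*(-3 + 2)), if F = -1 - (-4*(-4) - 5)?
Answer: 0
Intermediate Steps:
h(M) = 4 + M
F = -12 (F = -1 - (16 - 5) = -1 - 1*11 = -1 - 11 = -12)
q(s, Z) = 7 + Z*s (q(s, Z) = (1*s)*Z + (4 + 3) = s*Z + 7 = Z*s + 7 = 7 + Z*s)
(30*q(F, -6))*(0*(-3 + 2)) = (30*(7 - 6*(-12)))*(0*(-3 + 2)) = (30*(7 + 72))*(0*(-1)) = (30*79)*0 = 2370*0 = 0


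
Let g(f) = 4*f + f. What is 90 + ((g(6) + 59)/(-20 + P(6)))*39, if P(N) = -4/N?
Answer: -4833/62 ≈ -77.952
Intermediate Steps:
g(f) = 5*f
90 + ((g(6) + 59)/(-20 + P(6)))*39 = 90 + ((5*6 + 59)/(-20 - 4/6))*39 = 90 + ((30 + 59)/(-20 - 4*⅙))*39 = 90 + (89/(-20 - ⅔))*39 = 90 + (89/(-62/3))*39 = 90 + (89*(-3/62))*39 = 90 - 267/62*39 = 90 - 10413/62 = -4833/62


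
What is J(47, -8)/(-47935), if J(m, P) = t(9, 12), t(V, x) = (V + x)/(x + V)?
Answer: -1/47935 ≈ -2.0862e-5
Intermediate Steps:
t(V, x) = 1 (t(V, x) = (V + x)/(V + x) = 1)
J(m, P) = 1
J(47, -8)/(-47935) = 1/(-47935) = 1*(-1/47935) = -1/47935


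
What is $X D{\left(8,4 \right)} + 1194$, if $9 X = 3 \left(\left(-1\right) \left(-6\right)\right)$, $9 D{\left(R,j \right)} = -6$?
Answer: $\frac{3578}{3} \approx 1192.7$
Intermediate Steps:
$D{\left(R,j \right)} = - \frac{2}{3}$ ($D{\left(R,j \right)} = \frac{1}{9} \left(-6\right) = - \frac{2}{3}$)
$X = 2$ ($X = \frac{3 \left(\left(-1\right) \left(-6\right)\right)}{9} = \frac{3 \cdot 6}{9} = \frac{1}{9} \cdot 18 = 2$)
$X D{\left(8,4 \right)} + 1194 = 2 \left(- \frac{2}{3}\right) + 1194 = - \frac{4}{3} + 1194 = \frac{3578}{3}$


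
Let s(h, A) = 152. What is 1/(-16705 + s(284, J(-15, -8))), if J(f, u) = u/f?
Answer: -1/16553 ≈ -6.0412e-5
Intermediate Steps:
1/(-16705 + s(284, J(-15, -8))) = 1/(-16705 + 152) = 1/(-16553) = -1/16553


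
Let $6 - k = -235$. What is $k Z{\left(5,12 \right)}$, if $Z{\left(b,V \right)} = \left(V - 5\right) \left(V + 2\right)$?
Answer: $23618$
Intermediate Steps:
$k = 241$ ($k = 6 - -235 = 6 + 235 = 241$)
$Z{\left(b,V \right)} = \left(-5 + V\right) \left(2 + V\right)$
$k Z{\left(5,12 \right)} = 241 \left(-10 + 12^{2} - 36\right) = 241 \left(-10 + 144 - 36\right) = 241 \cdot 98 = 23618$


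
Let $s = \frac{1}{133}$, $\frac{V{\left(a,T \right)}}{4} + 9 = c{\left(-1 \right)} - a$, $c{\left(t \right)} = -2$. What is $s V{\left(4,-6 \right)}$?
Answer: $- \frac{60}{133} \approx -0.45113$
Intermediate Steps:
$V{\left(a,T \right)} = -44 - 4 a$ ($V{\left(a,T \right)} = -36 + 4 \left(-2 - a\right) = -36 - \left(8 + 4 a\right) = -44 - 4 a$)
$s = \frac{1}{133} \approx 0.0075188$
$s V{\left(4,-6 \right)} = \frac{-44 - 16}{133} = \frac{1}{133} \left(-60\right) = - \frac{60}{133}$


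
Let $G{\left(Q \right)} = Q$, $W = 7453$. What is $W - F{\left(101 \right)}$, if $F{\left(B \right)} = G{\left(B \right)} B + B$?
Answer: $-2849$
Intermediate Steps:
$F{\left(B \right)} = B + B^{2}$ ($F{\left(B \right)} = B B + B = B^{2} + B = B + B^{2}$)
$W - F{\left(101 \right)} = 7453 - 101 \left(1 + 101\right) = 7453 - 101 \cdot 102 = 7453 - 10302 = -2849$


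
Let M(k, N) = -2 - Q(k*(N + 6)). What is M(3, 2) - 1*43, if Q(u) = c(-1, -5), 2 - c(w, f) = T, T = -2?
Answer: -49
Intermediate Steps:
c(w, f) = 4 (c(w, f) = 2 - 1*(-2) = 2 + 2 = 4)
Q(u) = 4
M(k, N) = -6 (M(k, N) = -2 - 1*4 = -2 - 4 = -6)
M(3, 2) - 1*43 = -6 - 1*43 = -6 - 43 = -49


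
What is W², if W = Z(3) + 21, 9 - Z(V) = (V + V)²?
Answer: 36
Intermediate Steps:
Z(V) = 9 - 4*V² (Z(V) = 9 - (V + V)² = 9 - (2*V)² = 9 - 4*V²)
W = -6 (W = (9 - 4*3²) + 21 = (9 - 4*9) + 21 = (9 - 36) + 21 = -27 + 21 = -6)
W² = (-6)² = 36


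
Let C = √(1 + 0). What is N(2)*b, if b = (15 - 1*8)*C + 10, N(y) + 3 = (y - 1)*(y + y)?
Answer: 17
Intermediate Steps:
C = 1 (C = √1 = 1)
N(y) = -3 + 2*y*(-1 + y) (N(y) = -3 + (y - 1)*(y + y) = -3 + (-1 + y)*(2*y) = -3 + 2*y*(-1 + y))
b = 17 (b = (15 - 1*8)*1 + 10 = (15 - 8)*1 + 10 = 7*1 + 10 = 7 + 10 = 17)
N(2)*b = (-3 - 2*2 + 2*2²)*17 = (-3 - 4 + 2*4)*17 = (-3 - 4 + 8)*17 = 1*17 = 17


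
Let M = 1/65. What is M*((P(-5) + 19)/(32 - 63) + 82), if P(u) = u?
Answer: 2528/2015 ≈ 1.2546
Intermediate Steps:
M = 1/65 ≈ 0.015385
M*((P(-5) + 19)/(32 - 63) + 82) = ((-5 + 19)/(32 - 63) + 82)/65 = (14/(-31) + 82)/65 = (14*(-1/31) + 82)/65 = (-14/31 + 82)/65 = (1/65)*(2528/31) = 2528/2015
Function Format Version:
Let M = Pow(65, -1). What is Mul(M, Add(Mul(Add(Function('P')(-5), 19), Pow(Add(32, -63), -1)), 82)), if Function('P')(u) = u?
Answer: Rational(2528, 2015) ≈ 1.2546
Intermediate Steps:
M = Rational(1, 65) ≈ 0.015385
Mul(M, Add(Mul(Add(Function('P')(-5), 19), Pow(Add(32, -63), -1)), 82)) = Mul(Rational(1, 65), Add(Mul(Add(-5, 19), Pow(Add(32, -63), -1)), 82)) = Mul(Rational(1, 65), Add(Mul(14, Pow(-31, -1)), 82)) = Mul(Rational(1, 65), Add(Mul(14, Rational(-1, 31)), 82)) = Mul(Rational(1, 65), Add(Rational(-14, 31), 82)) = Mul(Rational(1, 65), Rational(2528, 31)) = Rational(2528, 2015)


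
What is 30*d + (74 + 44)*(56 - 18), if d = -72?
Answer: 2324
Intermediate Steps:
30*d + (74 + 44)*(56 - 18) = 30*(-72) + (74 + 44)*(56 - 18) = -2160 + 118*38 = -2160 + 4484 = 2324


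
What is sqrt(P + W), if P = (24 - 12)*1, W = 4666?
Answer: sqrt(4678) ≈ 68.396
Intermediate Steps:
P = 12 (P = 12*1 = 12)
sqrt(P + W) = sqrt(12 + 4666) = sqrt(4678)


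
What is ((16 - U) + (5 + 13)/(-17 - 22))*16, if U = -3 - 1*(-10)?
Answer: 1776/13 ≈ 136.62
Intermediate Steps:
U = 7 (U = -3 + 10 = 7)
((16 - U) + (5 + 13)/(-17 - 22))*16 = ((16 - 1*7) + (5 + 13)/(-17 - 22))*16 = ((16 - 7) + 18/(-39))*16 = (9 + 18*(-1/39))*16 = (9 - 6/13)*16 = (111/13)*16 = 1776/13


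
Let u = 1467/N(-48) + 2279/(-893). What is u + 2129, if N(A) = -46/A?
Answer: 75115858/20539 ≈ 3657.2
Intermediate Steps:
u = 31388327/20539 (u = 1467/((-46/(-48))) + 2279/(-893) = 1467/((-46*(-1/48))) + 2279*(-1/893) = 1467/(23/24) - 2279/893 = 1467*(24/23) - 2279/893 = 35208/23 - 2279/893 = 31388327/20539 ≈ 1528.2)
u + 2129 = 31388327/20539 + 2129 = 75115858/20539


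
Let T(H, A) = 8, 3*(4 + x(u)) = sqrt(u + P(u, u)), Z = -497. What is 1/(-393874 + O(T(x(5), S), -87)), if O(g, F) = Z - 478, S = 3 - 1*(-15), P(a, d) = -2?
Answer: -1/394849 ≈ -2.5326e-6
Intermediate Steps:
S = 18 (S = 3 + 15 = 18)
x(u) = -4 + sqrt(-2 + u)/3 (x(u) = -4 + sqrt(u - 2)/3 = -4 + sqrt(-2 + u)/3)
O(g, F) = -975 (O(g, F) = -497 - 478 = -975)
1/(-393874 + O(T(x(5), S), -87)) = 1/(-393874 - 975) = 1/(-394849) = -1/394849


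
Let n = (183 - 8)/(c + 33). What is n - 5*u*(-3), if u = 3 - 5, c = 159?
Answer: -5585/192 ≈ -29.089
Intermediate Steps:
u = -2
n = 175/192 (n = (183 - 8)/(159 + 33) = 175/192 ≈ 0.91146)
n - 5*u*(-3) = 175/192 - 5*(-2)*(-3) = 175/192 - (-10)*(-3) = 175/192 - 1*30 = 175/192 - 30 = -5585/192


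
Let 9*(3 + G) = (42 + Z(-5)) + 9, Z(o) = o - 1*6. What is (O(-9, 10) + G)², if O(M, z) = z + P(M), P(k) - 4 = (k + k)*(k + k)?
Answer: 9333025/81 ≈ 1.1522e+5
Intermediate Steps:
Z(o) = -6 + o (Z(o) = o - 6 = -6 + o)
P(k) = 4 + 4*k² (P(k) = 4 + (k + k)*(k + k) = 4 + (2*k)*(2*k) = 4 + 4*k²)
O(M, z) = 4 + z + 4*M² (O(M, z) = z + (4 + 4*M²) = 4 + z + 4*M²)
G = 13/9 (G = -3 + ((42 + (-6 - 5)) + 9)/9 = -3 + ((42 - 11) + 9)/9 = -3 + (31 + 9)/9 = -3 + (⅑)*40 = -3 + 40/9 = 13/9 ≈ 1.4444)
(O(-9, 10) + G)² = ((4 + 10 + 4*(-9)²) + 13/9)² = ((4 + 10 + 4*81) + 13/9)² = ((4 + 10 + 324) + 13/9)² = (338 + 13/9)² = (3055/9)² = 9333025/81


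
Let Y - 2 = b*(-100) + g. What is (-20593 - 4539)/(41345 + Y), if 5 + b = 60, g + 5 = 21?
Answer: -25132/35863 ≈ -0.70078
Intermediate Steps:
g = 16 (g = -5 + 21 = 16)
b = 55 (b = -5 + 60 = 55)
Y = -5482 (Y = 2 + (55*(-100) + 16) = 2 + (-5500 + 16) = 2 - 5484 = -5482)
(-20593 - 4539)/(41345 + Y) = (-20593 - 4539)/(41345 - 5482) = -25132/35863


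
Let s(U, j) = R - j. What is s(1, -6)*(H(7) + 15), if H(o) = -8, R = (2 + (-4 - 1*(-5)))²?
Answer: 105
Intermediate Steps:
R = 9 (R = (2 + (-4 + 5))² = (2 + 1)² = 3² = 9)
s(U, j) = 9 - j
s(1, -6)*(H(7) + 15) = (9 - 1*(-6))*(-8 + 15) = (9 + 6)*7 = 15*7 = 105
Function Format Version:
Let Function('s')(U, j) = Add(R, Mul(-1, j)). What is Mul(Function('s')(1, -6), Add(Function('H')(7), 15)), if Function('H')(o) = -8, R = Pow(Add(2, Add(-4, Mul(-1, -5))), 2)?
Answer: 105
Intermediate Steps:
R = 9 (R = Pow(Add(2, Add(-4, 5)), 2) = Pow(Add(2, 1), 2) = Pow(3, 2) = 9)
Function('s')(U, j) = Add(9, Mul(-1, j))
Mul(Function('s')(1, -6), Add(Function('H')(7), 15)) = Mul(Add(9, Mul(-1, -6)), Add(-8, 15)) = Mul(Add(9, 6), 7) = Mul(15, 7) = 105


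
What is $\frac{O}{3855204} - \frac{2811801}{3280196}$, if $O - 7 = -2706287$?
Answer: $- \frac{4929298823321}{3161456184996} \approx -1.5592$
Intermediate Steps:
$O = -2706280$ ($O = 7 - 2706287 = -2706280$)
$\frac{O}{3855204} - \frac{2811801}{3280196} = - \frac{2706280}{3855204} - \frac{2811801}{3280196} = \left(-2706280\right) \frac{1}{3855204} - \frac{2811801}{3280196} = - \frac{676570}{963801} - \frac{2811801}{3280196} = - \frac{4929298823321}{3161456184996}$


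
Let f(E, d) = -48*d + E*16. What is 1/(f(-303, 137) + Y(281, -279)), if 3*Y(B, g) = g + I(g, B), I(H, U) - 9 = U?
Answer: -3/34261 ≈ -8.7563e-5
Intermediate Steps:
I(H, U) = 9 + U
f(E, d) = -48*d + 16*E
Y(B, g) = 3 + B/3 + g/3 (Y(B, g) = (g + (9 + B))/3 = (9 + B + g)/3 = 3 + B/3 + g/3)
1/(f(-303, 137) + Y(281, -279)) = 1/((-48*137 + 16*(-303)) + (3 + (⅓)*281 + (⅓)*(-279))) = 1/((-6576 - 4848) + (3 + 281/3 - 93)) = 1/(-11424 + 11/3) = 1/(-34261/3) = -3/34261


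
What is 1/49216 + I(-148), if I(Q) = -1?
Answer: -49215/49216 ≈ -0.99998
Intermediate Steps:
1/49216 + I(-148) = 1/49216 - 1 = -49215/49216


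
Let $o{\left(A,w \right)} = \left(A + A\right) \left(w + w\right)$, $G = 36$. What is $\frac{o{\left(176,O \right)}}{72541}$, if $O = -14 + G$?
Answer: $\frac{15488}{72541} \approx 0.21351$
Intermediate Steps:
$O = 22$ ($O = -14 + 36 = 22$)
$o{\left(A,w \right)} = 4 A w$ ($o{\left(A,w \right)} = 2 A 2 w = 4 A w$)
$\frac{o{\left(176,O \right)}}{72541} = \frac{4 \cdot 176 \cdot 22}{72541} = 15488 \cdot \frac{1}{72541} = \frac{15488}{72541}$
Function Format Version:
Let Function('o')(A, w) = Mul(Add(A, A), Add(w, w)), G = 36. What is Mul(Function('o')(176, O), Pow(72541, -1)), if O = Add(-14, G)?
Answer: Rational(15488, 72541) ≈ 0.21351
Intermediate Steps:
O = 22 (O = Add(-14, 36) = 22)
Function('o')(A, w) = Mul(4, A, w) (Function('o')(A, w) = Mul(Mul(2, A), Mul(2, w)) = Mul(4, A, w))
Mul(Function('o')(176, O), Pow(72541, -1)) = Mul(Mul(4, 176, 22), Pow(72541, -1)) = Mul(15488, Rational(1, 72541)) = Rational(15488, 72541)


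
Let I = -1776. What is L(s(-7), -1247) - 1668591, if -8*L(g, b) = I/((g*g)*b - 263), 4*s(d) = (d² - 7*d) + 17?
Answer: -27524715055305/16495783 ≈ -1.6686e+6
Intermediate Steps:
s(d) = 17/4 - 7*d/4 + d²/4 (s(d) = ((d² - 7*d) + 17)/4 = (17 + d² - 7*d)/4 = 17/4 - 7*d/4 + d²/4)
L(g, b) = 222/(-263 + b*g²) (L(g, b) = -(-222)/((g*g)*b - 263) = -(-222)/(g²*b - 263) = -(-222)/(b*g² - 263) = -(-222)/(-263 + b*g²) = 222/(-263 + b*g²))
L(s(-7), -1247) - 1668591 = 222/(-263 - 1247*(17/4 - 7/4*(-7) + (¼)*(-7)²)²) - 1668591 = 222/(-263 - 1247*(17/4 + 49/4 + (¼)*49)²) - 1668591 = 222/(-263 - 1247*(17/4 + 49/4 + 49/4)²) - 1668591 = 222/(-263 - 1247*(115/4)²) - 1668591 = 222/(-263 - 1247*13225/16) - 1668591 = 222/(-263 - 16491575/16) - 1668591 = 222/(-16495783/16) - 1668591 = 222*(-16/16495783) - 1668591 = -3552/16495783 - 1668591 = -27524715055305/16495783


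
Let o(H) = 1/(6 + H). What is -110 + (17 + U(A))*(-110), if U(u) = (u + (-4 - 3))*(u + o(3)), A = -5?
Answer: -25300/3 ≈ -8433.3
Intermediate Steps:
U(u) = (-7 + u)*(⅑ + u) (U(u) = (u + (-4 - 3))*(u + 1/(6 + 3)) = (u - 7)*(u + 1/9) = (-7 + u)*(u + ⅑) = (-7 + u)*(⅑ + u))
-110 + (17 + U(A))*(-110) = -110 + (17 + (-7/9 + (-5)² - 62/9*(-5)))*(-110) = -110 + (17 + (-7/9 + 25 + 310/9))*(-110) = -110 + (17 + 176/3)*(-110) = -110 + (227/3)*(-110) = -110 - 24970/3 = -25300/3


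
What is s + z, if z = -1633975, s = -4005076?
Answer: -5639051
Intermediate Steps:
s + z = -4005076 - 1633975 = -5639051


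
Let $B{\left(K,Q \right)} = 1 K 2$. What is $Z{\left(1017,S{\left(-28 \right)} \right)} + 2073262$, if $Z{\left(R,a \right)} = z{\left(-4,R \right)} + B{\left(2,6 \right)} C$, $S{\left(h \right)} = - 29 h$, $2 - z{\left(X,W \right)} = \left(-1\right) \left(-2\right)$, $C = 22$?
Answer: $2073350$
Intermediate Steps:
$B{\left(K,Q \right)} = 2 K$ ($B{\left(K,Q \right)} = K 2 = 2 K$)
$z{\left(X,W \right)} = 0$ ($z{\left(X,W \right)} = 2 - \left(-1\right) \left(-2\right) = 2 - 2 = 0$)
$Z{\left(R,a \right)} = 88$ ($Z{\left(R,a \right)} = 0 + 2 \cdot 2 \cdot 22 = 0 + 4 \cdot 22 = 0 + 88 = 88$)
$Z{\left(1017,S{\left(-28 \right)} \right)} + 2073262 = 88 + 2073262 = 2073350$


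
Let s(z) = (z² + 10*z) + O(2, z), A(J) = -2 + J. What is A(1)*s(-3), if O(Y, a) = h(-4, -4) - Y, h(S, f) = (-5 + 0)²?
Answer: -2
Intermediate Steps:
h(S, f) = 25 (h(S, f) = (-5)² = 25)
O(Y, a) = 25 - Y
s(z) = 23 + z² + 10*z (s(z) = (z² + 10*z) + (25 - 1*2) = (z² + 10*z) + (25 - 2) = (z² + 10*z) + 23 = 23 + z² + 10*z)
A(1)*s(-3) = (-2 + 1)*(23 + (-3)² + 10*(-3)) = -(23 + 9 - 30) = -1*2 = -2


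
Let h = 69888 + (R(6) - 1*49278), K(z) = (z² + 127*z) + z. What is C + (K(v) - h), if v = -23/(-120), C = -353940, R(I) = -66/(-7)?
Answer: -37753113737/100800 ≈ -3.7454e+5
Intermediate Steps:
R(I) = 66/7 (R(I) = -66*(-⅐) = 66/7)
v = 23/120 (v = -23*(-1/120) = 23/120 ≈ 0.19167)
K(z) = z² + 128*z
h = 144336/7 (h = 69888 + (66/7 - 1*49278) = 69888 + (66/7 - 49278) = 69888 - 344880/7 = 144336/7 ≈ 20619.)
C + (K(v) - h) = -353940 + (23*(128 + 23/120)/120 - 1*144336/7) = -353940 + ((23/120)*(15383/120) - 144336/7) = -353940 + (353809/14400 - 144336/7) = -353940 - 2075961737/100800 = -37753113737/100800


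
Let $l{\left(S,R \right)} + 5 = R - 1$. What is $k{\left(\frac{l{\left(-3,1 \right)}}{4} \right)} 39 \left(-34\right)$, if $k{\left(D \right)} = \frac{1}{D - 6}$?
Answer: $\frac{5304}{29} \approx 182.9$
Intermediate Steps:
$l{\left(S,R \right)} = -6 + R$ ($l{\left(S,R \right)} = -5 + \left(R - 1\right) = -5 + \left(-1 + R\right) = -6 + R$)
$k{\left(D \right)} = \frac{1}{-6 + D}$
$k{\left(\frac{l{\left(-3,1 \right)}}{4} \right)} 39 \left(-34\right) = \frac{1}{-6 + \frac{-6 + 1}{4}} \cdot 39 \left(-34\right) = \frac{1}{-6 - \frac{5}{4}} \cdot 39 \left(-34\right) = \frac{1}{- \frac{29}{4}} \cdot 39 \left(-34\right) = \left(- \frac{4}{29}\right) 39 \left(-34\right) = \left(- \frac{156}{29}\right) \left(-34\right) = \frac{5304}{29}$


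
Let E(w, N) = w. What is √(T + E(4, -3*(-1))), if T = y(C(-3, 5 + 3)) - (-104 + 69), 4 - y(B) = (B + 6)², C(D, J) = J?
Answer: 3*I*√17 ≈ 12.369*I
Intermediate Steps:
y(B) = 4 - (6 + B)² (y(B) = 4 - (B + 6)² = 4 - (6 + B)²)
T = -157 (T = (4 - (6 + (5 + 3))²) - (-104 + 69) = (4 - (6 + 8)²) - 1*(-35) = (4 - 1*14²) + 35 = (4 - 1*196) + 35 = (4 - 196) + 35 = -192 + 35 = -157)
√(T + E(4, -3*(-1))) = √(-157 + 4) = √(-153) = 3*I*√17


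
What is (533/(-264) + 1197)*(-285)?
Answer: -29970125/88 ≈ -3.4057e+5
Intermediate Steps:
(533/(-264) + 1197)*(-285) = (533*(-1/264) + 1197)*(-285) = (-533/264 + 1197)*(-285) = (315475/264)*(-285) = -29970125/88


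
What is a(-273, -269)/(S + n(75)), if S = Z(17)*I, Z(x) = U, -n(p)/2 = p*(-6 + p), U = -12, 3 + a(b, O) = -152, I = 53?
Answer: 155/10986 ≈ 0.014109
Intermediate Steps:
a(b, O) = -155 (a(b, O) = -3 - 152 = -155)
n(p) = -2*p*(-6 + p)
Z(x) = -12
S = -636 (S = -12*53 = -636)
a(-273, -269)/(S + n(75)) = -155/(-636 + 2*75*(6 - 1*75)) = -155/(-636 + 2*75*(6 - 75)) = -155/(-636 + 2*75*(-69)) = -155/(-636 - 10350) = -155/(-10986) = -155*(-1/10986) = 155/10986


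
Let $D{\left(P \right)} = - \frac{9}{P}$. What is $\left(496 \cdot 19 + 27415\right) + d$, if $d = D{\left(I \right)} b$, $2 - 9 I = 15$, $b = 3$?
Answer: $\frac{479150}{13} \approx 36858.0$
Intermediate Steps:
$I = - \frac{13}{9}$ ($I = \frac{2}{9} - \frac{5}{3} = - \frac{13}{9} \approx -1.4444$)
$d = \frac{243}{13}$ ($d = - \frac{9}{- \frac{13}{9}} \cdot 3 = \left(-9\right) \left(- \frac{9}{13}\right) 3 = \frac{81}{13} \cdot 3 = \frac{243}{13} \approx 18.692$)
$\left(496 \cdot 19 + 27415\right) + d = \left(496 \cdot 19 + 27415\right) + \frac{243}{13} = \left(9424 + 27415\right) + \frac{243}{13} = 36839 + \frac{243}{13} = \frac{479150}{13}$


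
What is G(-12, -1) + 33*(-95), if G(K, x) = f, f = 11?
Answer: -3124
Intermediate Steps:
G(K, x) = 11
G(-12, -1) + 33*(-95) = 11 + 33*(-95) = 11 - 3135 = -3124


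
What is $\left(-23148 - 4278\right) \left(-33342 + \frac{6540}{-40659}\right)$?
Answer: $\frac{12393433828356}{13553} \approx 9.1444 \cdot 10^{8}$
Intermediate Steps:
$\left(-23148 - 4278\right) \left(-33342 + \frac{6540}{-40659}\right) = - 27426 \left(-33342 + 6540 \left(- \frac{1}{40659}\right)\right) = - 27426 \left(-33342 - \frac{2180}{13553}\right) = \left(-27426\right) \left(- \frac{451886306}{13553}\right) = \frac{12393433828356}{13553}$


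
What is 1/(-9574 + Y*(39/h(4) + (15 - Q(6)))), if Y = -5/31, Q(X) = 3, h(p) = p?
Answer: -124/1187611 ≈ -0.00010441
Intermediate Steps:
Y = -5/31 (Y = -5*1/31 = -5/31 ≈ -0.16129)
1/(-9574 + Y*(39/h(4) + (15 - Q(6)))) = 1/(-9574 - 5*(39/4 + (15 - 1*3))/31) = 1/(-9574 - 5*(39*(¼) + (15 - 3))/31) = 1/(-9574 - 5*(39/4 + 12)/31) = 1/(-9574 - 5/31*87/4) = 1/(-9574 - 435/124) = 1/(-1187611/124) = -124/1187611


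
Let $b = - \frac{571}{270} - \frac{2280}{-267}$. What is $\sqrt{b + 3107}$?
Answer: $\frac{\sqrt{199757627970}}{8010} \approx 55.798$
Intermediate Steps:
$b = \frac{154381}{24030}$ ($b = \left(-571\right) \frac{1}{270} - - \frac{760}{89} = - \frac{571}{270} + \frac{760}{89} = \frac{154381}{24030} \approx 6.4245$)
$\sqrt{b + 3107} = \sqrt{\frac{154381}{24030} + 3107} = \sqrt{\frac{74815591}{24030}} = \frac{\sqrt{199757627970}}{8010}$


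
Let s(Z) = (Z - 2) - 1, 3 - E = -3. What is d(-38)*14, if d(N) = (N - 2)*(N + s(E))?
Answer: 19600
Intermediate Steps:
E = 6 (E = 3 - 1*(-3) = 3 + 3 = 6)
s(Z) = -3 + Z (s(Z) = (-2 + Z) - 1 = -3 + Z)
d(N) = (-2 + N)*(3 + N) (d(N) = (N - 2)*(N + (-3 + 6)) = (-2 + N)*(N + 3) = (-2 + N)*(3 + N))
d(-38)*14 = (-6 - 38 + (-38)²)*14 = (-6 - 38 + 1444)*14 = 1400*14 = 19600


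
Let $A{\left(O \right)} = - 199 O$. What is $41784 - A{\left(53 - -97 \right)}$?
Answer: $71634$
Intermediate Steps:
$41784 - A{\left(53 - -97 \right)} = 41784 - - 199 \left(53 - -97\right) = 41784 - - 199 \left(53 + 97\right) = 41784 - \left(-199\right) 150 = 41784 - -29850 = 41784 + 29850 = 71634$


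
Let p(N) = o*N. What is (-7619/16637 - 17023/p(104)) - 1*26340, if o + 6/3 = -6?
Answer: -364320985917/13841984 ≈ -26320.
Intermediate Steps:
o = -8 (o = -2 - 6 = -8)
p(N) = -8*N
(-7619/16637 - 17023/p(104)) - 1*26340 = (-7619/16637 - 17023/((-8*104))) - 1*26340 = (-7619*1/16637 - 17023/(-832)) - 26340 = (-7619/16637 - 17023*(-1/832)) - 26340 = (-7619/16637 + 17023/832) - 26340 = 276872643/13841984 - 26340 = -364320985917/13841984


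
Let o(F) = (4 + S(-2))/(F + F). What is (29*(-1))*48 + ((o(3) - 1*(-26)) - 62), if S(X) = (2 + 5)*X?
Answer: -4289/3 ≈ -1429.7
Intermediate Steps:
S(X) = 7*X
o(F) = -5/F (o(F) = (4 + 7*(-2))/(F + F) = (4 - 14)/((2*F)) = -5/F)
(29*(-1))*48 + ((o(3) - 1*(-26)) - 62) = (29*(-1))*48 + ((-5/3 - 1*(-26)) - 62) = -29*48 + ((-5*1/3 + 26) - 62) = -1392 + ((-5/3 + 26) - 62) = -1392 + (73/3 - 62) = -1392 - 113/3 = -4289/3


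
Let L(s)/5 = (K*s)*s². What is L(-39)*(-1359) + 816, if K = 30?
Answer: 12092178966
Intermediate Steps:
L(s) = 150*s³ (L(s) = 5*((30*s)*s²) = 5*(30*s³) = 150*s³)
L(-39)*(-1359) + 816 = (150*(-39)³)*(-1359) + 816 = (150*(-59319))*(-1359) + 816 = -8897850*(-1359) + 816 = 12092178150 + 816 = 12092178966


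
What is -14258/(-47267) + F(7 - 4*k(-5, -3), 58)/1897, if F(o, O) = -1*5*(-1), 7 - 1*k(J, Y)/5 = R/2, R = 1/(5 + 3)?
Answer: 27283761/89665499 ≈ 0.30428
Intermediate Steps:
R = ⅛ (R = 1/8 = ⅛ ≈ 0.12500)
k(J, Y) = 555/16 (k(J, Y) = 35 - 5/(8*2) = 35 - 5*1/16 = 35 - 5/16 = 555/16)
F(o, O) = 5 (F(o, O) = -5*(-1) = 5)
-14258/(-47267) + F(7 - 4*k(-5, -3), 58)/1897 = -14258/(-47267) + 5/1897 = -14258*(-1/47267) + 5*(1/1897) = 14258/47267 + 5/1897 = 27283761/89665499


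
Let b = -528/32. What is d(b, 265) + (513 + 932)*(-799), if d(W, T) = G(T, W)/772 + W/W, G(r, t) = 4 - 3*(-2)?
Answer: -445657839/386 ≈ -1.1546e+6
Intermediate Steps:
b = -33/2 (b = -528/32 = -8*33/16 = -33/2 ≈ -16.500)
G(r, t) = 10 (G(r, t) = 4 + 6 = 10)
d(W, T) = 391/386 (d(W, T) = 10/772 + W/W = 10*(1/772) + 1 = 5/386 + 1 = 391/386)
d(b, 265) + (513 + 932)*(-799) = 391/386 + (513 + 932)*(-799) = 391/386 + 1445*(-799) = 391/386 - 1154555 = -445657839/386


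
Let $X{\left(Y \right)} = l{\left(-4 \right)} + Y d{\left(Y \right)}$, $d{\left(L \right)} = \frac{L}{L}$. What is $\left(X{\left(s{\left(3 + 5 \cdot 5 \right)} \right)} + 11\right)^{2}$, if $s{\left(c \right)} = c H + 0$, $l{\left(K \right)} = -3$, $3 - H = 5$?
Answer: $2304$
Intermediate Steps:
$H = -2$ ($H = 3 - 5 = -2$)
$d{\left(L \right)} = 1$
$s{\left(c \right)} = - 2 c$ ($s{\left(c \right)} = c \left(-2\right) + 0 = - 2 c + 0 = - 2 c$)
$X{\left(Y \right)} = -3 + Y$ ($X{\left(Y \right)} = -3 + Y 1 = -3 + Y$)
$\left(X{\left(s{\left(3 + 5 \cdot 5 \right)} \right)} + 11\right)^{2} = \left(\left(-3 - 2 \left(3 + 5 \cdot 5\right)\right) + 11\right)^{2} = \left(\left(-3 - 2 \left(3 + 25\right)\right) + 11\right)^{2} = \left(\left(-3 - 56\right) + 11\right)^{2} = \left(-59 + 11\right)^{2} = \left(-48\right)^{2} = 2304$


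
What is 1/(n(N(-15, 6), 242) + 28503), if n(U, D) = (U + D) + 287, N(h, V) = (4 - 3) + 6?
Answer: 1/29039 ≈ 3.4436e-5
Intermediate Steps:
N(h, V) = 7 (N(h, V) = 1 + 6 = 7)
n(U, D) = 287 + D + U (n(U, D) = (D + U) + 287 = 287 + D + U)
1/(n(N(-15, 6), 242) + 28503) = 1/((287 + 242 + 7) + 28503) = 1/(536 + 28503) = 1/29039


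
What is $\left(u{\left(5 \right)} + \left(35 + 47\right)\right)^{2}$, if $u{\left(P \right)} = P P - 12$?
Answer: $9025$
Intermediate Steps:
$u{\left(P \right)} = -12 + P^{2}$ ($u{\left(P \right)} = P^{2} - 12 = -12 + P^{2}$)
$\left(u{\left(5 \right)} + \left(35 + 47\right)\right)^{2} = \left(\left(-12 + 5^{2}\right) + \left(35 + 47\right)\right)^{2} = \left(\left(-12 + 25\right) + 82\right)^{2} = \left(13 + 82\right)^{2} = 95^{2} = 9025$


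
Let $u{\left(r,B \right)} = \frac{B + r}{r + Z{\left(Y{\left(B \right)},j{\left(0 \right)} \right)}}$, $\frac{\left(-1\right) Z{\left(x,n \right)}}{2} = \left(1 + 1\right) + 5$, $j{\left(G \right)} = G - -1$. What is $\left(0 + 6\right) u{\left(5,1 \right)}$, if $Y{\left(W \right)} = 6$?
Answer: $-4$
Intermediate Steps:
$j{\left(G \right)} = 1 + G$ ($j{\left(G \right)} = G + 1 = 1 + G$)
$Z{\left(x,n \right)} = -14$ ($Z{\left(x,n \right)} = - 2 \left(\left(1 + 1\right) + 5\right) = - 2 \left(2 + 5\right) = \left(-2\right) 7 = -14$)
$u{\left(r,B \right)} = \frac{B + r}{-14 + r}$ ($u{\left(r,B \right)} = \frac{B + r}{r - 14} = \frac{B + r}{-14 + r}$)
$\left(0 + 6\right) u{\left(5,1 \right)} = \left(0 + 6\right) \frac{1 + 5}{-14 + 5} = 6 \frac{1}{-9} \cdot 6 = 6 \left(\left(- \frac{1}{9}\right) 6\right) = 6 \left(- \frac{2}{3}\right) = -4$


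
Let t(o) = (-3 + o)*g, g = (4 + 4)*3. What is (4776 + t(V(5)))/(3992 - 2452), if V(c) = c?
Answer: 1206/385 ≈ 3.1325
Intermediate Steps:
g = 24 (g = 8*3 = 24)
t(o) = -72 + 24*o (t(o) = (-3 + o)*24 = -72 + 24*o)
(4776 + t(V(5)))/(3992 - 2452) = (4776 + (-72 + 24*5))/(3992 - 2452) = (4776 + (-72 + 120))/1540 = (4776 + 48)*(1/1540) = 4824*(1/1540) = 1206/385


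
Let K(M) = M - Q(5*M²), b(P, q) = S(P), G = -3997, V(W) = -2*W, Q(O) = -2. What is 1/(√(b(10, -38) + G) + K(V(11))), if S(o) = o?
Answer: -20/4387 - 3*I*√443/4387 ≈ -0.0045589 - 0.014393*I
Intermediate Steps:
b(P, q) = P
K(M) = 2 + M (K(M) = M - 1*(-2) = M + 2 = 2 + M)
1/(√(b(10, -38) + G) + K(V(11))) = 1/(√(10 - 3997) + (2 - 2*11)) = 1/(√(-3987) + (2 - 22)) = 1/(3*I*√443 - 20) = 1/(-20 + 3*I*√443)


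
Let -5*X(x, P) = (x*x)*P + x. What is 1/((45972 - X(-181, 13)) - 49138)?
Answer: 5/409882 ≈ 1.2199e-5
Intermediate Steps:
X(x, P) = -x/5 - P*x**2/5 (X(x, P) = -((x*x)*P + x)/5 = -(x**2*P + x)/5 = -(P*x**2 + x)/5 = -(x + P*x**2)/5 = -x/5 - P*x**2/5)
1/((45972 - X(-181, 13)) - 49138) = 1/((45972 - (-1)*(-181)*(1 + 13*(-181))/5) - 49138) = 1/((45972 - (-1)*(-181)*(1 - 2353)/5) - 49138) = 1/((45972 - (-1)*(-181)*(-2352)/5) - 49138) = 1/((45972 - 1*(-425712/5)) - 49138) = 1/((45972 + 425712/5) - 49138) = 1/(655572/5 - 49138) = 1/(409882/5) = 5/409882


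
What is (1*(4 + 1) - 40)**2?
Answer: 1225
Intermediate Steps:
(1*(4 + 1) - 40)**2 = (1*5 - 40)**2 = (5 - 40)**2 = (-35)**2 = 1225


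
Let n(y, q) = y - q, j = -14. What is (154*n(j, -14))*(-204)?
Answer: 0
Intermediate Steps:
(154*n(j, -14))*(-204) = (154*(-14 - 1*(-14)))*(-204) = (154*(-14 + 14))*(-204) = (154*0)*(-204) = 0*(-204) = 0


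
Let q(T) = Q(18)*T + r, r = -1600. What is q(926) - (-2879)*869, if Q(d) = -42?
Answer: 2461359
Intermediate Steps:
q(T) = -1600 - 42*T (q(T) = -42*T - 1600 = -1600 - 42*T)
q(926) - (-2879)*869 = (-1600 - 42*926) - (-2879)*869 = (-1600 - 38892) - 1*(-2501851) = -40492 + 2501851 = 2461359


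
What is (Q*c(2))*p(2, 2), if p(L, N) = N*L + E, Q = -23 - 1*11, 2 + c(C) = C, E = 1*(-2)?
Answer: 0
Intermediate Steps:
E = -2
c(C) = -2 + C
Q = -34 (Q = -23 - 11 = -34)
p(L, N) = -2 + L*N (p(L, N) = N*L - 2 = L*N - 2 = -2 + L*N)
(Q*c(2))*p(2, 2) = (-34*(-2 + 2))*(-2 + 2*2) = (-34*0)*(-2 + 4) = 0*2 = 0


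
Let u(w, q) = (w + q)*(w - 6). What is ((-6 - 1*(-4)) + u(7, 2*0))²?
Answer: 25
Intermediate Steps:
u(w, q) = (-6 + w)*(q + w) (u(w, q) = (q + w)*(-6 + w) = (-6 + w)*(q + w))
((-6 - 1*(-4)) + u(7, 2*0))² = ((-6 - 1*(-4)) + (7² - 12*0 - 6*7 + (2*0)*7))² = ((-6 + 4) + (49 - 6*0 - 42 + 0*7))² = (-2 + (49 + 0 - 42 + 0))² = (-2 + 7)² = 5² = 25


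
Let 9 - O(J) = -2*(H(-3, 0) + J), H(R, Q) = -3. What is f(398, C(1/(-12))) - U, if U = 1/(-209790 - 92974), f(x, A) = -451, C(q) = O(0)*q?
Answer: -136546563/302764 ≈ -451.00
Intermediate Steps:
O(J) = 3 + 2*J (O(J) = 9 - (-2)*(-3 + J) = 9 - (6 - 2*J) = 9 + (-6 + 2*J) = 3 + 2*J)
C(q) = 3*q (C(q) = (3 + 2*0)*q = (3 + 0)*q = 3*q)
U = -1/302764 (U = 1/(-302764) = -1/302764 ≈ -3.3029e-6)
f(398, C(1/(-12))) - U = -451 - 1*(-1/302764) = -451 + 1/302764 = -136546563/302764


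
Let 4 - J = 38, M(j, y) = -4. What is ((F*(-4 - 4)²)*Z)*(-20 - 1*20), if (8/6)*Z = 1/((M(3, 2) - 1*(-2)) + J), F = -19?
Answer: -3040/3 ≈ -1013.3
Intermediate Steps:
J = -34 (J = 4 - 1*38 = 4 - 38 = -34)
Z = -1/48 (Z = 3/(4*((-4 - 1*(-2)) - 34)) = 3/(4*((-4 + 2) - 34)) = 3/(4*(-2 - 34)) = (¾)/(-36) = (¾)*(-1/36) = -1/48 ≈ -0.020833)
((F*(-4 - 4)²)*Z)*(-20 - 1*20) = (-19*(-4 - 4)²*(-1/48))*(-20 - 1*20) = (-19*(-8)²*(-1/48))*(-20 - 20) = (-19*64*(-1/48))*(-40) = -1216*(-1/48)*(-40) = (76/3)*(-40) = -3040/3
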